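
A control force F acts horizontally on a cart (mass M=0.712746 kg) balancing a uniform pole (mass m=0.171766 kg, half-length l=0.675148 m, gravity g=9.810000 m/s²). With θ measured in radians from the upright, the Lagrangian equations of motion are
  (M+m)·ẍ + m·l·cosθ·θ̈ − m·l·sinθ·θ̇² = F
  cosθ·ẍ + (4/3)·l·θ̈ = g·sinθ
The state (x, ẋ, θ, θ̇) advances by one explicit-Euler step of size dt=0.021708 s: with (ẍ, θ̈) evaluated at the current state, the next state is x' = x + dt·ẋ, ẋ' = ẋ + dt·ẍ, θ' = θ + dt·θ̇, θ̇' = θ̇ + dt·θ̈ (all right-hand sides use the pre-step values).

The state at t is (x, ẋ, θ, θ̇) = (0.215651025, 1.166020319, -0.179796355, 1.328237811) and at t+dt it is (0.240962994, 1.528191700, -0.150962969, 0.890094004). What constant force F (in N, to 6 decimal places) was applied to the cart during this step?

ẍ = (ẋ'−ẋ)/dt = (1.528191700−1.166020319)/0.021708 = 16.683775
θ̈ = (θ̇'−θ̇)/dt = (0.890094004−1.328237811)/0.021708 = -20.183518
sinθ=-0.178829, cosθ=0.983880
F = (M+m)·ẍ + m·l·cosθ·θ̈ − m·l·sinθ·θ̇² = 14.756999 + -2.302901 − -0.036587 = 12.490685

F = 12.490685 N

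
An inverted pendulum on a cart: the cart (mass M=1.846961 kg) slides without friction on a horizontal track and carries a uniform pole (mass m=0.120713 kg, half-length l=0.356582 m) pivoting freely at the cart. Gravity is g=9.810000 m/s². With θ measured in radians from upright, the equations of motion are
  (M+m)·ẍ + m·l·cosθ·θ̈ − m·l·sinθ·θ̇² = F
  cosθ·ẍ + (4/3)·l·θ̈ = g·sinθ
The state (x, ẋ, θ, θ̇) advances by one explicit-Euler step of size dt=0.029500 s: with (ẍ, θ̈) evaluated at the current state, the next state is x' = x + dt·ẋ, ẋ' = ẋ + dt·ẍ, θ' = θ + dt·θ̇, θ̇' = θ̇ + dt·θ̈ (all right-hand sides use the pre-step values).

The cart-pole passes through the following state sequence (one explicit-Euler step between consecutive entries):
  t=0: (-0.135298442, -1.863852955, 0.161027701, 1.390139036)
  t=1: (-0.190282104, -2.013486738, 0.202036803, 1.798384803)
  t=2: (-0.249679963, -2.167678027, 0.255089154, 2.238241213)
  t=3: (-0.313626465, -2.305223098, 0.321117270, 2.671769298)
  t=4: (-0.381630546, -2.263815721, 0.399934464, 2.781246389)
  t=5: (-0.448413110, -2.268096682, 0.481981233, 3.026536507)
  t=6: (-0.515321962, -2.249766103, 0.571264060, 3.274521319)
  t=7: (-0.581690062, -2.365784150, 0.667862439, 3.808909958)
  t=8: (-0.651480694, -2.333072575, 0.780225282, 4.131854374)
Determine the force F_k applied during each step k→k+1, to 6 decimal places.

step 0→1:
  ẍ = (ẋ'−ẋ)/dt = (-2.013486738−-1.863852955)/0.029500 = -5.072332
  θ̈ = (θ̇'−θ̇)/dt = (1.798384803−1.390139036)/0.029500 = 13.838840
  sinθ=0.160333, cosθ=0.987063
  F = (M+m)·ẍ + m·l·cosθ·θ̈ − m·l·sinθ·θ̇² = -9.980695 + 0.587974 − 0.013337 = -9.406058
step 1→2:
  ẍ = (ẋ'−ẋ)/dt = (-2.167678027−-2.013486738)/0.029500 = -5.226823
  θ̈ = (θ̇'−θ̇)/dt = (2.238241213−1.798384803)/0.029500 = 14.910387
  sinθ=0.200665, cosθ=0.979660
  F = (M+m)·ẍ + m·l·cosθ·θ̈ − m·l·sinθ·θ̇² = -10.284684 + 0.628750 − 0.027935 = -9.683870
step 2→3:
  ẍ = (ẋ'−ẋ)/dt = (-2.305223098−-2.167678027)/0.029500 = -4.662545
  θ̈ = (θ̇'−θ̇)/dt = (2.671769298−2.238241213)/0.029500 = 14.695867
  sinθ=0.252332, cosθ=0.967641
  F = (M+m)·ẍ + m·l·cosθ·θ̈ − m·l·sinθ·θ̇² = -9.174368 + 0.612101 − 0.054413 = -8.616680
step 3→4:
  ẍ = (ẋ'−ẋ)/dt = (-2.263815721−-2.305223098)/0.029500 = 1.403640
  θ̈ = (θ̇'−θ̇)/dt = (2.781246389−2.671769298)/0.029500 = 3.711088
  sinθ=0.315627, cosθ=0.948883
  F = (M+m)·ẍ + m·l·cosθ·θ̈ − m·l·sinθ·θ̇² = 2.761906 + 0.151575 − 0.096981 = 2.816500
step 4→5:
  ẍ = (ẋ'−ẋ)/dt = (-2.268096682−-2.263815721)/0.029500 = -0.145117
  θ̈ = (θ̇'−θ̇)/dt = (3.026536507−2.781246389)/0.029500 = 8.314919
  sinθ=0.389358, cosθ=0.921087
  F = (M+m)·ẍ + m·l·cosθ·θ̈ − m·l·sinθ·θ̇² = -0.285544 + 0.329664 − 0.129641 = -0.085520
step 5→6:
  ẍ = (ẋ'−ẋ)/dt = (-2.249766103−-2.268096682)/0.029500 = 0.621376
  θ̈ = (θ̇'−θ̇)/dt = (3.274521319−3.026536507)/0.029500 = 8.406265
  sinθ=0.463536, cosθ=0.886078
  F = (M+m)·ẍ + m·l·cosθ·θ̈ − m·l·sinθ·θ̇² = 1.222665 + 0.320619 − 0.182763 = 1.360520
step 6→7:
  ẍ = (ẋ'−ẋ)/dt = (-2.365784150−-2.249766103)/0.029500 = -3.932815
  θ̈ = (θ̇'−θ̇)/dt = (3.808909958−3.274521319)/0.029500 = 18.114869
  sinθ=0.540696, cosθ=0.841218
  F = (M+m)·ẍ + m·l·cosθ·θ̈ − m·l·sinθ·θ̇² = -7.738498 + 0.655930 − 0.249553 = -7.332121
step 7→8:
  ẍ = (ẋ'−ẋ)/dt = (-2.333072575−-2.365784150)/0.029500 = 1.108867
  θ̈ = (θ̇'−θ̇)/dt = (4.131854374−3.808909958)/0.029500 = 10.947268
  sinθ=0.619309, cosθ=0.785147
  F = (M+m)·ẍ + m·l·cosθ·θ̈ − m·l·sinθ·θ̇² = 2.181889 + 0.369973 − 0.386743 = 2.165119

F_0 = -9.406058 N
F_1 = -9.683870 N
F_2 = -8.616680 N
F_3 = 2.816500 N
F_4 = -0.085520 N
F_5 = 1.360520 N
F_6 = -7.332121 N
F_7 = 2.165119 N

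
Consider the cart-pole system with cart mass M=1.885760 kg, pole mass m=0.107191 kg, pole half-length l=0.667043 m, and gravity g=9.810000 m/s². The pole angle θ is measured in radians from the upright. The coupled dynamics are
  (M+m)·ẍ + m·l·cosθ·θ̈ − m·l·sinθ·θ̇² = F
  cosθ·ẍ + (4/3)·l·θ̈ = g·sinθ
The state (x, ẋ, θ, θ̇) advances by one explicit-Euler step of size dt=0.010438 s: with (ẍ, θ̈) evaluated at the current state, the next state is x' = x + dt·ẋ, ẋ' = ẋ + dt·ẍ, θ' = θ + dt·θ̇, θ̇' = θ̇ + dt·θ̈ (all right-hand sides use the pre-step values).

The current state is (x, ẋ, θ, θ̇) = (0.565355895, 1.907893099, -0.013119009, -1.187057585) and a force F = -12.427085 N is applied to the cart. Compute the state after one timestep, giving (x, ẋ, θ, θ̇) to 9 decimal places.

(0.585270483, 1.840120616, -0.025509516, -1.112373480)

sinθ=-0.013118633, cosθ=0.999913947
temp = (F + m·l·θ̇²·sinθ)/(M+m) = (-12.427085 + -0.001321735)/1.992951 = -6.236182794
θ̈ = (g·sinθ − cosθ·temp)/(l·(4/3 − m·cos²θ/(M+m))) = 7.155020567
ẍ = temp − m·l·θ̈·cosθ/(M+m) = -6.492861029
Euler: x'=0.565355895+0.010438·1.907893099=0.585270483, ẋ'=1.907893099+0.010438·-6.492861029=1.840120616
       θ'=-0.013119009+0.010438·-1.187057585=-0.025509516, θ̇'=-1.187057585+0.010438·7.155020567=-1.112373480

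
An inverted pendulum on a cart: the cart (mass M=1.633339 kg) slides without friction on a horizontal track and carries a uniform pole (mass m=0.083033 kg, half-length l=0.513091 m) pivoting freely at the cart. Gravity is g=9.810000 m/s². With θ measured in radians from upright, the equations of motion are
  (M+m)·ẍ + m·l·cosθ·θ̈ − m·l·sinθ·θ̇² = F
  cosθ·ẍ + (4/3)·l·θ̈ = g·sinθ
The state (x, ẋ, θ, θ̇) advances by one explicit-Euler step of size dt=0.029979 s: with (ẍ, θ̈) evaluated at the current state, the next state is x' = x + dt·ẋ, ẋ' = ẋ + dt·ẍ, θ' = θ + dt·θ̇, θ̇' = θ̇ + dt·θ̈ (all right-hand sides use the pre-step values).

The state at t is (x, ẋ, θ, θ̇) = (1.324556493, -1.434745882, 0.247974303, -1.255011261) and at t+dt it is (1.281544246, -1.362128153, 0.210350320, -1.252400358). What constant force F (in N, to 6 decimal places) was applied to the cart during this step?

ẍ = (ẋ'−ẋ)/dt = (-1.362128153−-1.434745882)/0.029979 = 2.422287
θ̈ = (θ̇'−θ̇)/dt = (-1.252400358−-1.255011261)/0.029979 = 0.087091
sinθ=0.245441, cosθ=0.969412
F = (M+m)·ẍ + m·l·cosθ·θ̈ − m·l·sinθ·θ̇² = 4.157545 + 0.003597 − 0.016470 = 4.144672

F = 4.144672 N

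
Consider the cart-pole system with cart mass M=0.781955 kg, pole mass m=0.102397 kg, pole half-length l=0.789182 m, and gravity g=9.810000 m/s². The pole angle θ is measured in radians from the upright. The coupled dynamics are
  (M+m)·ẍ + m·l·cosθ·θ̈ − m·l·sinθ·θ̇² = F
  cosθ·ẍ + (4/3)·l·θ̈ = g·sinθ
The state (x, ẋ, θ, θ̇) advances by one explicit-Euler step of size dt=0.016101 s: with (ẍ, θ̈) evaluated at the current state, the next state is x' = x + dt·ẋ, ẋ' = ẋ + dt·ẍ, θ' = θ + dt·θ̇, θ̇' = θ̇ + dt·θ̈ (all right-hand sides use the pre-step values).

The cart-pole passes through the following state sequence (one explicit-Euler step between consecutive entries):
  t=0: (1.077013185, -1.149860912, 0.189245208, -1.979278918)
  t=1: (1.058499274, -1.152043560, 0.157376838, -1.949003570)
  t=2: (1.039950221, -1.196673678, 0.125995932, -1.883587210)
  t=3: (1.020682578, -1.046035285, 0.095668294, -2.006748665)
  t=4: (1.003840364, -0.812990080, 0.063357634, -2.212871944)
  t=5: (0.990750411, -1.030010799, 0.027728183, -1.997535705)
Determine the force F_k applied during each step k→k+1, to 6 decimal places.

step 0→1:
  ẍ = (ẋ'−ẋ)/dt = (-1.152043560−-1.149860912)/0.016101 = -0.135560
  θ̈ = (θ̇'−θ̇)/dt = (-1.949003570−-1.979278918)/0.016101 = 1.880340
  sinθ=0.188118, cosθ=0.982147
  F = (M+m)·ẍ + m·l·cosθ·θ̈ − m·l·sinθ·θ̇² = -0.119883 + 0.149237 − 0.059554 = -0.030199
step 1→2:
  ẍ = (ẋ'−ẋ)/dt = (-1.196673678−-1.152043560)/0.016101 = -2.771885
  θ̈ = (θ̇'−θ̇)/dt = (-1.883587210−-1.949003570)/0.016101 = 4.062876
  sinθ=0.156728, cosθ=0.987642
  F = (M+m)·ẍ + m·l·cosθ·θ̈ − m·l·sinθ·θ̇² = -2.451322 + 0.324263 − 0.048110 = -2.175169
step 2→3:
  ẍ = (ẋ'−ẋ)/dt = (-1.046035285−-1.196673678)/0.016101 = 9.355841
  θ̈ = (θ̇'−θ̇)/dt = (-2.006748665−-1.883587210)/0.016101 = -7.649305
  sinθ=0.125663, cosθ=0.992073
  F = (M+m)·ẍ + m·l·cosθ·θ̈ − m·l·sinθ·θ̇² = 8.273857 + -0.613239 − 0.036028 = 7.624589
step 3→4:
  ẍ = (ẋ'−ẋ)/dt = (-0.812990080−-1.046035285)/0.016101 = 14.473958
  θ̈ = (θ̇'−θ̇)/dt = (-2.212871944−-2.006748665)/0.016101 = -12.801893
  sinθ=0.095522, cosθ=0.995427
  F = (M+m)·ẍ + m·l·cosθ·θ̈ − m·l·sinθ·θ̇² = 12.800074 + -1.029789 − 0.031085 = 11.739200
step 4→5:
  ẍ = (ẋ'−ẋ)/dt = (-1.030010799−-0.812990080)/0.016101 = -13.478711
  θ̈ = (θ̇'−θ̇)/dt = (-1.997535705−-2.212871944)/0.016101 = 13.374091
  sinθ=0.063315, cosθ=0.997994
  F = (M+m)·ẍ + m·l·cosθ·θ̈ − m·l·sinθ·θ̇² = -11.919925 + 1.078590 − 0.025054 = -10.866389

F_0 = -0.030199 N
F_1 = -2.175169 N
F_2 = 7.624589 N
F_3 = 11.739200 N
F_4 = -10.866389 N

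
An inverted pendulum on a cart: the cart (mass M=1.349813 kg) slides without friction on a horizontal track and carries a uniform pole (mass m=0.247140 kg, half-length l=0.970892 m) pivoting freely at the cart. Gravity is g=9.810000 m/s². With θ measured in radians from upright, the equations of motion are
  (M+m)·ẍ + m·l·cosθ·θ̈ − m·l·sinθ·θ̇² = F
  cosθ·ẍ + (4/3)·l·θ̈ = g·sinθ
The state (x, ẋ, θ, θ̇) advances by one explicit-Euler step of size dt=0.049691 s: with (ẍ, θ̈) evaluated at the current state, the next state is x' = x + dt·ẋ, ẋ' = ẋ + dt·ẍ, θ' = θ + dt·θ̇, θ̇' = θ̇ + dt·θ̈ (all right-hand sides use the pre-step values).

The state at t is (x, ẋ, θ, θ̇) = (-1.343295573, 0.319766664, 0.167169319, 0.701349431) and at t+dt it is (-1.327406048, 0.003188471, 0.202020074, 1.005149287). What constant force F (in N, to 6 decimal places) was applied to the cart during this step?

ẍ = (ẋ'−ẋ)/dt = (0.003188471−0.319766664)/0.049691 = -6.370936
θ̈ = (θ̇'−θ̇)/dt = (1.005149287−0.701349431)/0.049691 = 6.113780
sinθ=0.166392, cosθ=0.986060
F = (M+m)·ẍ + m·l·cosθ·θ̈ − m·l·sinθ·θ̇² = -10.174086 + 1.446529 − 0.019639 = -8.747196

F = -8.747196 N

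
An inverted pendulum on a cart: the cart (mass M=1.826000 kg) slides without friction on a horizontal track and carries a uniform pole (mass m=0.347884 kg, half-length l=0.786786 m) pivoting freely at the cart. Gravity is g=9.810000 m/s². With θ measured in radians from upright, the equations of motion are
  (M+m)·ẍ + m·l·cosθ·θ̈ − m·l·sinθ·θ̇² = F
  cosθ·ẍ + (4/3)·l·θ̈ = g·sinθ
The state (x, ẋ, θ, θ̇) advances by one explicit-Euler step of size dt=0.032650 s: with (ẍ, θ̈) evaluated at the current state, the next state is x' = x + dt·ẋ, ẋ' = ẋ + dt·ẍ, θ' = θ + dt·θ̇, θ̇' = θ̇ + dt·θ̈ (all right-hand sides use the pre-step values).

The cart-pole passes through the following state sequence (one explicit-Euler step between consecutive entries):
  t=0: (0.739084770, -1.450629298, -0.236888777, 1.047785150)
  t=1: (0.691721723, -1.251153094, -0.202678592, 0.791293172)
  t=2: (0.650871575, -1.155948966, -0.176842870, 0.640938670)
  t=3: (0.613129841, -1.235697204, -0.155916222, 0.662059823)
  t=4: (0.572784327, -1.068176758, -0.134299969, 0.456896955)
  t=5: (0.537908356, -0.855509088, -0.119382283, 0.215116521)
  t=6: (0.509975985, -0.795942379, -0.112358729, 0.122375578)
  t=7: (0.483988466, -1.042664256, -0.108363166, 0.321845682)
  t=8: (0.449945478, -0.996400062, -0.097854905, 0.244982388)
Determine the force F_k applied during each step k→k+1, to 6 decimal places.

F_0 = 11.261768 N
F_1 = 5.138680 N
F_2 = -5.115671 N
F_3 = 9.473332 N
F_4 = 12.158737 N
F_5 = 3.195617 N
F_6 = -14.764992 N
F_7 = 2.442825 N

step 0→1:
  ẍ = (ẋ'−ẋ)/dt = (-1.251153094−-1.450629298)/0.032650 = 6.109532
  θ̈ = (θ̇'−θ̇)/dt = (0.791293172−1.047785150)/0.032650 = -7.855803
  sinθ=-0.234679, cosθ=0.972073
  F = (M+m)·ẍ + m·l·cosθ·θ̈ − m·l·sinθ·θ̇² = 13.281413 + -2.090165 − -0.070520 = 11.261768
step 1→2:
  ẍ = (ẋ'−ẋ)/dt = (-1.155948966−-1.251153094)/0.032650 = 2.915900
  θ̈ = (θ̇'−θ̇)/dt = (0.640938670−0.791293172)/0.032650 = -4.605038
  sinθ=-0.201294, cosθ=0.979531
  F = (M+m)·ẍ + m·l·cosθ·θ̈ − m·l·sinθ·θ̇² = 6.338828 + -1.234646 − -0.034498 = 5.138680
step 2→3:
  ẍ = (ẋ'−ẋ)/dt = (-1.235697204−-1.155948966)/0.032650 = -2.442519
  θ̈ = (θ̇'−θ̇)/dt = (0.662059823−0.640938670)/0.032650 = 0.646896
  sinθ=-0.175923, cosθ=0.984404
  F = (M+m)·ẍ + m·l·cosθ·θ̈ − m·l·sinθ·θ̇² = -5.309752 + 0.174301 − -0.019781 = -5.115671
step 3→4:
  ẍ = (ẋ'−ẋ)/dt = (-1.068176758−-1.235697204)/0.032650 = 5.130795
  θ̈ = (θ̇'−θ̇)/dt = (0.456896955−0.662059823)/0.032650 = -6.283702
  sinθ=-0.155285, cosθ=0.987870
  F = (M+m)·ẍ + m·l·cosθ·θ̈ − m·l·sinθ·θ̇² = 11.153752 + -1.699051 − -0.018630 = 9.473332
step 4→5:
  ẍ = (ẋ'−ẋ)/dt = (-0.855509088−-1.068176758)/0.032650 = 6.513558
  θ̈ = (θ̇'−θ̇)/dt = (0.215116521−0.456896955)/0.032650 = -7.405220
  sinθ=-0.133897, cosθ=0.990995
  F = (M+m)·ẍ + m·l·cosθ·θ̈ − m·l·sinθ·θ̇² = 14.159720 + -2.008633 − -0.007651 = 12.158737
step 5→6:
  ẍ = (ẋ'−ẋ)/dt = (-0.795942379−-0.855509088)/0.032650 = 1.824402
  θ̈ = (θ̇'−θ̇)/dt = (0.122375578−0.215116521)/0.032650 = -2.840458
  sinθ=-0.119099, cosθ=0.992882
  F = (M+m)·ẍ + m·l·cosθ·θ̈ − m·l·sinθ·θ̇² = 3.966037 + -0.771929 − -0.001509 = 3.195617
step 6→7:
  ẍ = (ẋ'−ẋ)/dt = (-1.042664256−-0.795942379)/0.032650 = -7.556566
  θ̈ = (θ̇'−θ̇)/dt = (0.321845682−0.122375578)/0.032650 = 6.109345
  sinθ=-0.112122, cosθ=0.993694
  F = (M+m)·ẍ + m·l·cosθ·θ̈ − m·l·sinθ·θ̇² = -16.427098 + 1.661646 − -0.000460 = -14.764992
step 7→8:
  ẍ = (ẋ'−ẋ)/dt = (-0.996400062−-1.042664256)/0.032650 = 1.416974
  θ̈ = (θ̇'−θ̇)/dt = (0.244982388−0.321845682)/0.032650 = -2.354159
  sinθ=-0.108151, cosθ=0.994134
  F = (M+m)·ẍ + m·l·cosθ·θ̈ − m·l·sinθ·θ̇² = 3.080337 + -0.640578 − -0.003066 = 2.442825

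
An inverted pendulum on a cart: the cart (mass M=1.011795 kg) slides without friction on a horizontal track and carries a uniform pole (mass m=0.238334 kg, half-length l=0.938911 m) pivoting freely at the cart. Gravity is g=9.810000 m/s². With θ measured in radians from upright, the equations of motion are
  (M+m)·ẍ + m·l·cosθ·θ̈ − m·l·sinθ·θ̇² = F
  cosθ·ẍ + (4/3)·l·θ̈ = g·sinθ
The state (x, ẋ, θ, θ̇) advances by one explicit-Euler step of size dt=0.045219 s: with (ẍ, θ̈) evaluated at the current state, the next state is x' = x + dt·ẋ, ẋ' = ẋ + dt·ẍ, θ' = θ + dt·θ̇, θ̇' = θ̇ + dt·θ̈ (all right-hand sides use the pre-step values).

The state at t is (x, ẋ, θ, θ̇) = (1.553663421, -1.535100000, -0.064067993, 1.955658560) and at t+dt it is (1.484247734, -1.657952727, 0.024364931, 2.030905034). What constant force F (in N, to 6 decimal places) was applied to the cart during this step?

F = -2.969997 N

ẍ = (ẋ'−ẋ)/dt = (-1.657952727−-1.535100000)/0.045219 = -2.716839
θ̈ = (θ̇'−θ̇)/dt = (2.030905034−1.955658560)/0.045219 = 1.664046
sinθ=-0.064024, cosθ=0.997948
F = (M+m)·ẍ + m·l·cosθ·θ̈ − m·l·sinθ·θ̇² = -3.396399 + 0.371607 − -0.054795 = -2.969997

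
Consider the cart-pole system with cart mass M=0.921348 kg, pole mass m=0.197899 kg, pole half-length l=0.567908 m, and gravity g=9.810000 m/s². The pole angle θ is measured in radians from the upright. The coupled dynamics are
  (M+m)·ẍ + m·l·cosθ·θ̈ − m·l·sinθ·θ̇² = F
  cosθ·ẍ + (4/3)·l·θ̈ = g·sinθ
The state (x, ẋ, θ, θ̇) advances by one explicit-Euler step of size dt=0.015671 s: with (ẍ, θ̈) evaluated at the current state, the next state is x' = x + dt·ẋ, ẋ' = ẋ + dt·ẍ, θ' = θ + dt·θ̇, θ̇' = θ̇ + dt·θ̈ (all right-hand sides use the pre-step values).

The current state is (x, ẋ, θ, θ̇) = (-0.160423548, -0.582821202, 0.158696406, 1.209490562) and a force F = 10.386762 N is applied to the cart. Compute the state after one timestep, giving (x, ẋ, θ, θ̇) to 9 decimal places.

(-0.169556939, -0.419031879, 0.177650333, 1.027986719)

sinθ=0.158031128, cosθ=0.987434131
temp = (F + m·l·θ̇²·sinθ)/(M+m) = (10.386762 + 0.025981798)/1.119247 = 9.303347516
θ̈ = (g·sinθ − cosθ·temp)/(l·(4/3 − m·cos²θ/(M+m))) = -11.582148132
ẍ = temp − m·l·θ̈·cosθ/(M+m) = 10.451746758
Euler: x'=-0.160423548+0.015671·-0.582821202=-0.169556939, ẋ'=-0.582821202+0.015671·10.451746758=-0.419031879
       θ'=0.158696406+0.015671·1.209490562=0.177650333, θ̇'=1.209490562+0.015671·-11.582148132=1.027986719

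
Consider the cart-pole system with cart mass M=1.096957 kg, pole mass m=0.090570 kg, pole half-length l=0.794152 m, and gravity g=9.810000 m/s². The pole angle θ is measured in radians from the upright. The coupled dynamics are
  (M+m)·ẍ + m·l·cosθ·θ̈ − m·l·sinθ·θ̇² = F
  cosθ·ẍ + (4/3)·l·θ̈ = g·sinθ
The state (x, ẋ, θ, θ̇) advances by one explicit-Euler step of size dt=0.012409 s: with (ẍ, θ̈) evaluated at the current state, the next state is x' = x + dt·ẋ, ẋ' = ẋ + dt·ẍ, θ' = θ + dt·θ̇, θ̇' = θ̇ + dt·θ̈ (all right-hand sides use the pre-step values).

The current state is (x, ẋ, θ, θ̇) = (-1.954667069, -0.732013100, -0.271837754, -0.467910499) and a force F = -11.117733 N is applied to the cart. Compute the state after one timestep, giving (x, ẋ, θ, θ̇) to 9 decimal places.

sinθ=-0.268502159, cosθ=0.963279082
temp = (F + m·l·θ̇²·sinθ)/(M+m) = (-11.117733 + -0.004228257)/1.187527 = -9.365649166
θ̈ = (g·sinθ − cosθ·temp)/(l·(4/3 − m·cos²θ/(M+m))) = 6.370732412
ẍ = temp − m·l·θ̈·cosθ/(M+m) = -9.737343553
Euler: x'=-1.954667069+0.012409·-0.732013100=-1.963750620, ẋ'=-0.732013100+0.012409·-9.737343553=-0.852843796
       θ'=-0.271837754+0.012409·-0.467910499=-0.277644055, θ̇'=-0.467910499+0.012409·6.370732412=-0.388856081

(-1.963750620, -0.852843796, -0.277644055, -0.388856081)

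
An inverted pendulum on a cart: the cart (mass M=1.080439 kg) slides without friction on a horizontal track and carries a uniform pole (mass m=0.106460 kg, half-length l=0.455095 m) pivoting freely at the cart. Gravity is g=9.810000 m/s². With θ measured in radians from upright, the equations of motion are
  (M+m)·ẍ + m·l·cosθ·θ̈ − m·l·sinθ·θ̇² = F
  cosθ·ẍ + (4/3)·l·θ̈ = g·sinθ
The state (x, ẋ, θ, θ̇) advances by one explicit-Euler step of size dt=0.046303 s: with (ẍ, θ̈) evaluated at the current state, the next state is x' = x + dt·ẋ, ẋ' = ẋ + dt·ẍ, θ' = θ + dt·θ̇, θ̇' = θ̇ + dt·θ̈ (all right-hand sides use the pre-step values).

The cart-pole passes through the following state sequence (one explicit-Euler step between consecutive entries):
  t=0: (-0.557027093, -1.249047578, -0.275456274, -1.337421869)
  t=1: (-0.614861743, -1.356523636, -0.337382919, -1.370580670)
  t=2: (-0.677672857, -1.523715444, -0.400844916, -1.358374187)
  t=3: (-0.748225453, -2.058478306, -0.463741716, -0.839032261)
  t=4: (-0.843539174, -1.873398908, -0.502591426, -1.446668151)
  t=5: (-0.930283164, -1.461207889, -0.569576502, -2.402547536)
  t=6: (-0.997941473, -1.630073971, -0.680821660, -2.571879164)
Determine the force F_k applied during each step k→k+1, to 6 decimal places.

F_0 = -2.764784 N
F_1 = -4.243500 N
F_2 = -13.172517 N
F_3 = 4.190800 N
F_4 = 9.738158 N
F_5 = -4.326991 N

step 0→1:
  ẍ = (ẋ'−ẋ)/dt = (-1.356523636−-1.249047578)/0.046303 = -2.321147
  θ̈ = (θ̇'−θ̇)/dt = (-1.370580670−-1.337421869)/0.046303 = -0.716126
  sinθ=-0.271986, cosθ=0.962301
  F = (M+m)·ẍ + m·l·cosθ·θ̈ − m·l·sinθ·θ̇² = -2.754967 + -0.033388 − -0.023571 = -2.764784
step 1→2:
  ẍ = (ẋ'−ẋ)/dt = (-1.523715444−-1.356523636)/0.046303 = -3.610820
  θ̈ = (θ̇'−θ̇)/dt = (-1.358374187−-1.370580670)/0.046303 = 0.263622
  sinθ=-0.331019, cosθ=0.943624
  F = (M+m)·ẍ + m·l·cosθ·θ̈ − m·l·sinθ·θ̇² = -4.285679 + 0.012052 − -0.030127 = -4.243500
step 2→3:
  ẍ = (ẋ'−ẋ)/dt = (-2.058478306−-1.523715444)/0.046303 = -11.549206
  θ̈ = (θ̇'−θ̇)/dt = (-0.839032261−-1.358374187)/0.046303 = 11.216161
  sinθ=-0.390196, cosθ=0.920732
  F = (M+m)·ẍ + m·l·cosθ·θ̈ − m·l·sinθ·θ̇² = -13.707740 + 0.500341 − -0.034883 = -13.172517
step 3→4:
  ẍ = (ẋ'−ẋ)/dt = (-1.873398908−-2.058478306)/0.046303 = 3.997136
  θ̈ = (θ̇'−θ̇)/dt = (-1.446668151−-0.839032261)/0.046303 = -13.123035
  sinθ=-0.447298, cosθ=0.894385
  F = (M+m)·ẍ + m·l·cosθ·θ̈ − m·l·sinθ·θ̇² = 4.744197 + -0.568653 − -0.015256 = 4.190800
step 4→5:
  ẍ = (ẋ'−ẋ)/dt = (-1.461207889−-1.873398908)/0.046303 = 8.902037
  θ̈ = (θ̇'−θ̇)/dt = (-2.402547536−-1.446668151)/0.046303 = -20.644005
  sinθ=-0.481698, cosθ=0.876337
  F = (M+m)·ẍ + m·l·cosθ·θ̈ − m·l·sinθ·θ̇² = 10.565819 + -0.876504 − -0.048843 = 9.738158
step 5→6:
  ẍ = (ẋ'−ẋ)/dt = (-1.630073971−-1.461207889)/0.046303 = -3.646979
  θ̈ = (θ̇'−θ̇)/dt = (-2.571879164−-2.402547536)/0.046303 = -3.657034
  sinθ=-0.539275, cosθ=0.842129
  F = (M+m)·ẍ + m·l·cosθ·θ̈ − m·l·sinθ·θ̇² = -4.328596 + -0.149209 − -0.150815 = -4.326991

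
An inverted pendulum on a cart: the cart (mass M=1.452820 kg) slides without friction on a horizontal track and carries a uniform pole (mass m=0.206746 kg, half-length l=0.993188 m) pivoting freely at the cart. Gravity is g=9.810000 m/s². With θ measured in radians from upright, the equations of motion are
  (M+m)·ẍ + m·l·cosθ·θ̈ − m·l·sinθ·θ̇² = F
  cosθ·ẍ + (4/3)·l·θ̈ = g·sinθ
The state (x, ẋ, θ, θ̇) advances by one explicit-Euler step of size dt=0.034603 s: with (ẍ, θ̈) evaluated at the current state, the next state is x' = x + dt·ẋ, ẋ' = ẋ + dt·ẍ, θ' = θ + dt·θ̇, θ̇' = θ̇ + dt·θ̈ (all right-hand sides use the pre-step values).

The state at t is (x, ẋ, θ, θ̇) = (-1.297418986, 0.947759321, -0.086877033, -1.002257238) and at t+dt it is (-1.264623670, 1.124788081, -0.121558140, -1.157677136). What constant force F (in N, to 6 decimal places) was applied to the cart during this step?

F = 7.589429 N

ẍ = (ẋ'−ẋ)/dt = (1.124788081−0.947759321)/0.034603 = 5.115995
θ̈ = (θ̇'−θ̇)/dt = (-1.157677136−-1.002257238)/0.034603 = -4.491515
sinθ=-0.086768, cosθ=0.996229
F = (M+m)·ẍ + m·l·cosθ·θ̈ − m·l·sinθ·θ̇² = 8.490331 + -0.918799 − -0.017897 = 7.589429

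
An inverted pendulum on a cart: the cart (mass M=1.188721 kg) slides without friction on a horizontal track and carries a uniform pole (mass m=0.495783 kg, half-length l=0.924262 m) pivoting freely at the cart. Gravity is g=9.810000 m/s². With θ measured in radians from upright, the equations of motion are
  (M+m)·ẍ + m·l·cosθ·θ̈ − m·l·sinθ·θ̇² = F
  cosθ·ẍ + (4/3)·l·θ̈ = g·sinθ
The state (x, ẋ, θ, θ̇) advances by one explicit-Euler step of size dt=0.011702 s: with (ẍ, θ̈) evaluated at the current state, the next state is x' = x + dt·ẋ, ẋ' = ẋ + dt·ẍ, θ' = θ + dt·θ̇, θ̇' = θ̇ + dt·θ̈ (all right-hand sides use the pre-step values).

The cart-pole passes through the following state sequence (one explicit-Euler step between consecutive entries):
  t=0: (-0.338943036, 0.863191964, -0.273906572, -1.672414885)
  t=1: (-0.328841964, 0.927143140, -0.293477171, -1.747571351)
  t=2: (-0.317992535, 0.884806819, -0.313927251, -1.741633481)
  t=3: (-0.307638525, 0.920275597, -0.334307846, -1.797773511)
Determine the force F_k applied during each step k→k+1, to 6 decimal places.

step 0→1:
  ẍ = (ẋ'−ẋ)/dt = (0.927143140−0.863191964)/0.011702 = 5.464978
  θ̈ = (θ̇'−θ̇)/dt = (-1.747571351−-1.672414885)/0.011702 = -6.422532
  sinθ=-0.270494, cosθ=0.962722
  F = (M+m)·ẍ + m·l·cosθ·θ̈ − m·l·sinθ·θ̇² = 9.205778 + -2.833307 − -0.346683 = 6.719154
step 1→2:
  ẍ = (ẋ'−ẋ)/dt = (0.884806819−0.927143140)/0.011702 = -3.617871
  θ̈ = (θ̇'−θ̇)/dt = (-1.741633481−-1.747571351)/0.011702 = 0.507424
  sinθ=-0.289282, cosθ=0.957244
  F = (M+m)·ẍ + m·l·cosθ·θ̈ − m·l·sinθ·θ̇² = -6.094317 + 0.222577 − -0.404836 = -5.466905
step 2→3:
  ẍ = (ẋ'−ẋ)/dt = (0.920275597−0.884806819)/0.011702 = 3.031001
  θ̈ = (θ̇'−θ̇)/dt = (-1.797773511−-1.741633481)/0.011702 = -4.797473
  sinθ=-0.308796, cosθ=0.951128
  F = (M+m)·ẍ + m·l·cosθ·θ̈ − m·l·sinθ·θ̇² = 5.105734 + -2.090924 − -0.429213 = 3.444022

F_0 = 6.719154 N
F_1 = -5.466905 N
F_2 = 3.444022 N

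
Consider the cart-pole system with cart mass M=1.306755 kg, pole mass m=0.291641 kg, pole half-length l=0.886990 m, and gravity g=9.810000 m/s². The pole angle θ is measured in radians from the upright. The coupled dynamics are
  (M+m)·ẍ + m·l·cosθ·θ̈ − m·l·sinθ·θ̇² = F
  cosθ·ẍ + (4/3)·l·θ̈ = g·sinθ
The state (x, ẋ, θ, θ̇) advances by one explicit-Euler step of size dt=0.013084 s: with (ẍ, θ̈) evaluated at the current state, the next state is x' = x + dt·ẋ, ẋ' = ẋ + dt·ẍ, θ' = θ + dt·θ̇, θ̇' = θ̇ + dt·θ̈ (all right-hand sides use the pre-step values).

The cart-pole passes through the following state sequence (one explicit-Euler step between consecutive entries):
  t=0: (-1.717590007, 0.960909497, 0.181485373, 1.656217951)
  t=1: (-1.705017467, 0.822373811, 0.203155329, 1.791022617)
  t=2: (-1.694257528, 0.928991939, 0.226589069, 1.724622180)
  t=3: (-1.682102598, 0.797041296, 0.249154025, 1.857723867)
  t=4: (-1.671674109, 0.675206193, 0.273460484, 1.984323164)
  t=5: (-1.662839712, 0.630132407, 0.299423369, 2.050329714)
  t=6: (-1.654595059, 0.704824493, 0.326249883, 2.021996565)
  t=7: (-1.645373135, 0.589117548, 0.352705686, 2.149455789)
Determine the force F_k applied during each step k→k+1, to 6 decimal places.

step 0→1:
  ẍ = (ẋ'−ẋ)/dt = (0.822373811−0.960909497)/0.013084 = -10.588175
  θ̈ = (θ̇'−θ̇)/dt = (1.791022617−1.656217951)/0.013084 = 10.303016
  sinθ=0.180491, cosθ=0.983577
  F = (M+m)·ẍ + m·l·cosθ·θ̈ − m·l·sinθ·θ̇² = -16.924097 + 2.621440 − 0.128073 = -14.430730
step 1→2:
  ẍ = (ẋ'−ẋ)/dt = (0.928991939−0.822373811)/0.013084 = 8.148741
  θ̈ = (θ̇'−θ̇)/dt = (1.724622180−1.791022617)/0.013084 = -5.074934
  sinθ=0.201761, cosθ=0.979435
  F = (M+m)·ẍ + m·l·cosθ·θ̈ − m·l·sinθ·θ̇² = 13.024915 + -1.285799 − 0.167420 = 11.571696
step 2→3:
  ẍ = (ẋ'−ẋ)/dt = (0.797041296−0.928991939)/0.013084 = -10.084886
  θ̈ = (θ̇'−θ̇)/dt = (1.857723867−1.724622180)/0.013084 = 10.172859
  sinθ=0.224655, cosθ=0.974438
  F = (M+m)·ẍ + m·l·cosθ·θ̈ − m·l·sinθ·θ̇² = -16.119641 + 2.564276 − 0.172851 = -13.728216
step 3→4:
  ẍ = (ẋ'−ẋ)/dt = (0.675206193−0.797041296)/0.013084 = -9.311763
  θ̈ = (θ̇'−θ̇)/dt = (1.984323164−1.857723867)/0.013084 = 9.675886
  sinθ=0.246584, cosθ=0.969121
  F = (M+m)·ẍ + m·l·cosθ·θ̈ − m·l·sinθ·θ̇² = -14.883884 + 2.425695 − 0.220138 = -12.678327
step 4→5:
  ẍ = (ẋ'−ẋ)/dt = (0.630132407−0.675206193)/0.013084 = -3.444955
  θ̈ = (θ̇'−θ̇)/dt = (2.050329714−1.984323164)/0.013084 = 5.044830
  sinθ=0.270065, cosθ=0.962842
  F = (M+m)·ẍ + m·l·cosθ·θ̈ − m·l·sinθ·θ̇² = -5.506402 + 1.256518 − 0.275081 = -4.524964
step 5→6:
  ẍ = (ẋ'−ẋ)/dt = (0.704824493−0.630132407)/0.013084 = 5.708658
  θ̈ = (θ̇'−θ̇)/dt = (2.021996565−2.050329714)/0.013084 = -2.165481
  sinθ=0.294969, cosθ=0.955507
  F = (M+m)·ẍ + m·l·cosθ·θ̈ − m·l·sinθ·θ̇² = 9.124697 + -0.535248 − 0.320768 = 8.268680
step 6→7:
  ẍ = (ẋ'−ẋ)/dt = (0.589117548−0.704824493)/0.013084 = -8.843392
  θ̈ = (θ̇'−θ̇)/dt = (2.149455789−2.021996565)/0.013084 = 9.741610
  sinθ=0.320493, cosθ=0.947251
  F = (M+m)·ẍ + m·l·cosθ·θ̈ − m·l·sinθ·θ̇² = -14.135243 + 2.387058 − 0.338959 = -12.087143

F_0 = -14.430730 N
F_1 = 11.571696 N
F_2 = -13.728216 N
F_3 = -12.678327 N
F_4 = -4.524964 N
F_5 = 8.268680 N
F_6 = -12.087143 N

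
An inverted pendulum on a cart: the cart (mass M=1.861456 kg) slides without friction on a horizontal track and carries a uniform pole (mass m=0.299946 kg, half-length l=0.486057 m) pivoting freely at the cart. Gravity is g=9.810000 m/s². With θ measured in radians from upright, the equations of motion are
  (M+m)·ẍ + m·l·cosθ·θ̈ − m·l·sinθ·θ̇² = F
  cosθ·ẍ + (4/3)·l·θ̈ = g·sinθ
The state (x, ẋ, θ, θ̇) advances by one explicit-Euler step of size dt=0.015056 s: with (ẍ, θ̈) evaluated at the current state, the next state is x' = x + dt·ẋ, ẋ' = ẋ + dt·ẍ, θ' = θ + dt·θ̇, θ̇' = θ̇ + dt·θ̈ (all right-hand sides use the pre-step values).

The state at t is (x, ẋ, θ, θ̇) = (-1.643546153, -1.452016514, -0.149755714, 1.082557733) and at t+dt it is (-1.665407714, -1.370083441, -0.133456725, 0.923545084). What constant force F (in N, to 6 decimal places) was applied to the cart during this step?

F = 10.265076 N

ẍ = (ẋ'−ẋ)/dt = (-1.370083441−-1.452016514)/0.015056 = 5.441888
θ̈ = (θ̇'−θ̇)/dt = (0.923545084−1.082557733)/0.015056 = -10.561414
sinθ=-0.149197, cosθ=0.988808
F = (M+m)·ẍ + m·l·cosθ·θ̈ − m·l·sinθ·θ̇² = 11.762109 + -1.522524 − -0.025491 = 10.265076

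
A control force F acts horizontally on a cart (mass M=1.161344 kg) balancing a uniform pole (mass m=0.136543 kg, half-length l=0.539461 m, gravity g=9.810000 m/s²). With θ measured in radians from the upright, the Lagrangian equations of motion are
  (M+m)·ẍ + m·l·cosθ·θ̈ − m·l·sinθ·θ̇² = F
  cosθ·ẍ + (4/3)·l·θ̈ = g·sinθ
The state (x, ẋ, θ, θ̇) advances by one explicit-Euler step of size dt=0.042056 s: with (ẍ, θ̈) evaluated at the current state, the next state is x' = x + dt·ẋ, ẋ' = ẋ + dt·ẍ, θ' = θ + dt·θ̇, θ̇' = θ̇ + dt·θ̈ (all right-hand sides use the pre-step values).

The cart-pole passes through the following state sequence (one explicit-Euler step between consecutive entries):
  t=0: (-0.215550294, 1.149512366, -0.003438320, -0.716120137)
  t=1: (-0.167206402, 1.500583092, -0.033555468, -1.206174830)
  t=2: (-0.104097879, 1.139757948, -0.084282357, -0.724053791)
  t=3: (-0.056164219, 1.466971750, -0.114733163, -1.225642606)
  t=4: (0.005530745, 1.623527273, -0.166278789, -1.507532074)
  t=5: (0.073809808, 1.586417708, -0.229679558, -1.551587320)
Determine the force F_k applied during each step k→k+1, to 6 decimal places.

step 0→1:
  ẍ = (ẋ'−ẋ)/dt = (1.500583092−1.149512366)/0.042056 = 8.347697
  θ̈ = (θ̇'−θ̇)/dt = (-1.206174830−-0.716120137)/0.042056 = -11.652432
  sinθ=-0.003438, cosθ=0.999994
  F = (M+m)·ẍ + m·l·cosθ·θ̈ − m·l·sinθ·θ̇² = 10.834367 + -0.858309 − -0.000130 = 9.976188
step 1→2:
  ẍ = (ẋ'−ẋ)/dt = (1.139757948−1.500583092)/0.042056 = -8.579635
  θ̈ = (θ̇'−θ̇)/dt = (-0.724053791−-1.206174830)/0.042056 = 11.463787
  sinθ=-0.033549, cosθ=0.999437
  F = (M+m)·ẍ + m·l·cosθ·θ̈ − m·l·sinθ·θ̇² = -11.135397 + 0.843943 − -0.003595 = -10.287859
step 2→3:
  ẍ = (ẋ'−ẋ)/dt = (1.466971750−1.139757948)/0.042056 = 7.780431
  θ̈ = (θ̇'−θ̇)/dt = (-1.225642606−-0.724053791)/0.042056 = -11.926689
  sinθ=-0.084183, cosθ=0.996450
  F = (M+m)·ẍ + m·l·cosθ·θ̈ − m·l·sinθ·θ̇² = 10.098120 + -0.875397 − -0.003251 = 9.225974
step 3→4:
  ẍ = (ẋ'−ẋ)/dt = (1.623527273−1.466971750)/0.042056 = 3.722549
  θ̈ = (θ̇'−θ̇)/dt = (-1.507532074−-1.225642606)/0.042056 = -6.702717
  sinθ=-0.114482, cosθ=0.993425
  F = (M+m)·ẍ + m·l·cosθ·θ̈ − m·l·sinθ·θ̇² = 4.831448 + -0.490474 − -0.012668 = 4.353642
step 4→5:
  ẍ = (ẋ'−ẋ)/dt = (1.586417708−1.623527273)/0.042056 = -0.882385
  θ̈ = (θ̇'−θ̇)/dt = (-1.551587320−-1.507532074)/0.042056 = -1.047538
  sinθ=-0.165514, cosθ=0.986208
  F = (M+m)·ẍ + m·l·cosθ·θ̈ − m·l·sinθ·θ̇² = -1.145235 + -0.076097 − -0.027707 = -1.193625

F_0 = 9.976188 N
F_1 = -10.287859 N
F_2 = 9.225974 N
F_3 = 4.353642 N
F_4 = -1.193625 N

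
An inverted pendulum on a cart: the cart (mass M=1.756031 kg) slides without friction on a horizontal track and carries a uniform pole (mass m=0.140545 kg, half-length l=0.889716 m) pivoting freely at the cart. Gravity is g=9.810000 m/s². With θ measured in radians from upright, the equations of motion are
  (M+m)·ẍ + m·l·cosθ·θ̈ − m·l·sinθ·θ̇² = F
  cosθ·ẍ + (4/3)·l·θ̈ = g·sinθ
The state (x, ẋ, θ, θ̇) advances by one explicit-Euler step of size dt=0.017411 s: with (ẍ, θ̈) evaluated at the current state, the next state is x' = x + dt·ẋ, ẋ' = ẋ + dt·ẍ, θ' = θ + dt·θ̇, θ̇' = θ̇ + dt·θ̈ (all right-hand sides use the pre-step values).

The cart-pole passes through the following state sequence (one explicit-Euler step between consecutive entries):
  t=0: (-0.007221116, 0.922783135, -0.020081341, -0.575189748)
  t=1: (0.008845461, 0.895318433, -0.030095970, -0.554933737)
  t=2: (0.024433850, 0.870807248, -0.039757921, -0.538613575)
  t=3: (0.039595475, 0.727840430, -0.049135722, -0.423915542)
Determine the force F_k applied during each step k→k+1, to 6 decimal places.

F_0 = -2.845444 N
F_1 = -2.551681 N
F_2 = -14.748793 N

step 0→1:
  ẍ = (ẋ'−ẋ)/dt = (0.895318433−0.922783135)/0.017411 = -1.577434
  θ̈ = (θ̇'−θ̇)/dt = (-0.554933737−-0.575189748)/0.017411 = 1.163403
  sinθ=-0.020080, cosθ=0.999798
  F = (M+m)·ẍ + m·l·cosθ·θ̈ − m·l·sinθ·θ̇² = -2.991723 + 0.145449 − -0.000831 = -2.845444
step 1→2:
  ẍ = (ẋ'−ẋ)/dt = (0.870807248−0.895318433)/0.017411 = -1.407799
  θ̈ = (θ̇'−θ̇)/dt = (-0.538613575−-0.554933737)/0.017411 = 0.937348
  sinθ=-0.030091, cosθ=0.999547
  F = (M+m)·ẍ + m·l·cosθ·θ̈ − m·l·sinθ·θ̇² = -2.669997 + 0.117158 − -0.001159 = -2.551681
step 2→3:
  ẍ = (ẋ'−ẋ)/dt = (0.727840430−0.870807248)/0.017411 = -8.211293
  θ̈ = (θ̇'−θ̇)/dt = (-0.423915542−-0.538613575)/0.017411 = 6.587676
  sinθ=-0.039747, cosθ=0.999210
  F = (M+m)·ẍ + m·l·cosθ·θ̈ − m·l·sinθ·θ̇² = -15.573341 + 0.823106 − -0.001442 = -14.748793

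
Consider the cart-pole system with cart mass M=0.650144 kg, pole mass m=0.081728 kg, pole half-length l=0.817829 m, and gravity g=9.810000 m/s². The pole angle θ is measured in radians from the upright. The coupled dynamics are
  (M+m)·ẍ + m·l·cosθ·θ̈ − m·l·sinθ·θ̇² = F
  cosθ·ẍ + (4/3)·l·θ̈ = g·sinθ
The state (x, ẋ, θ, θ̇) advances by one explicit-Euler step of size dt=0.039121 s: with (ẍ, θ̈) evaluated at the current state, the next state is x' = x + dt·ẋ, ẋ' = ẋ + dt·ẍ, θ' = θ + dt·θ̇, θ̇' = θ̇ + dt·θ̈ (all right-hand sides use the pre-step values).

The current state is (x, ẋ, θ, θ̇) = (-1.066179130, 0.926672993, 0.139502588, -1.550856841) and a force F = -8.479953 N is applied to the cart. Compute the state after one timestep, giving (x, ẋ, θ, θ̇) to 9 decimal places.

(-1.029926756, 0.429310227, 0.078831518, -1.050236815)

sinθ=0.139050552, cosθ=0.990285284
temp = (F + m·l·θ̇²·sinθ)/(M+m) = (-8.479953 + 0.022353705)/0.731872 = -11.556118140
θ̈ = (g·sinθ − cosθ·temp)/(l·(4/3 − m·cos²θ/(M+m))) = 12.796708307
ẍ = temp − m·l·θ̈·cosθ/(M+m) = -12.713447155
Euler: x'=-1.066179130+0.039121·0.926672993=-1.029926756, ẋ'=0.926672993+0.039121·-12.713447155=0.429310227
       θ'=0.139502588+0.039121·-1.550856841=0.078831518, θ̇'=-1.550856841+0.039121·12.796708307=-1.050236815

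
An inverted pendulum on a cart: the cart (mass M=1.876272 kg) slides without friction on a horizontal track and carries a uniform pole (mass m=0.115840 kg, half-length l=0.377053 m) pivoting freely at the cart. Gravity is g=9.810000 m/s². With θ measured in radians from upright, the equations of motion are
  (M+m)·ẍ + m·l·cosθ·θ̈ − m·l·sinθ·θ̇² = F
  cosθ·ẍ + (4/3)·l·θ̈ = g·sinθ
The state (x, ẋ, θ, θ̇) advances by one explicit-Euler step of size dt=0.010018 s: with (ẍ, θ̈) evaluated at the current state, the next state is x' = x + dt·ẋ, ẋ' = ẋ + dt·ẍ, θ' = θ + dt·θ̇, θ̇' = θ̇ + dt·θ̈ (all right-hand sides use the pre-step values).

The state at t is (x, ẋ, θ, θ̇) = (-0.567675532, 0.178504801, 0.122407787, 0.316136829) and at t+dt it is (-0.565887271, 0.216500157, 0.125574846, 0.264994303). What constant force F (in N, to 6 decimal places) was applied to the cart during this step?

ẍ = (ẋ'−ẋ)/dt = (0.216500157−0.178504801)/0.010018 = 3.792709
θ̈ = (θ̇'−θ̇)/dt = (0.264994303−0.316136829)/0.010018 = -5.105064
sinθ=0.122102, cosθ=0.992518
F = (M+m)·ẍ + m·l·cosθ·θ̈ − m·l·sinθ·θ̇² = 7.555501 + -0.221310 − 0.000533 = 7.333658

F = 7.333658 N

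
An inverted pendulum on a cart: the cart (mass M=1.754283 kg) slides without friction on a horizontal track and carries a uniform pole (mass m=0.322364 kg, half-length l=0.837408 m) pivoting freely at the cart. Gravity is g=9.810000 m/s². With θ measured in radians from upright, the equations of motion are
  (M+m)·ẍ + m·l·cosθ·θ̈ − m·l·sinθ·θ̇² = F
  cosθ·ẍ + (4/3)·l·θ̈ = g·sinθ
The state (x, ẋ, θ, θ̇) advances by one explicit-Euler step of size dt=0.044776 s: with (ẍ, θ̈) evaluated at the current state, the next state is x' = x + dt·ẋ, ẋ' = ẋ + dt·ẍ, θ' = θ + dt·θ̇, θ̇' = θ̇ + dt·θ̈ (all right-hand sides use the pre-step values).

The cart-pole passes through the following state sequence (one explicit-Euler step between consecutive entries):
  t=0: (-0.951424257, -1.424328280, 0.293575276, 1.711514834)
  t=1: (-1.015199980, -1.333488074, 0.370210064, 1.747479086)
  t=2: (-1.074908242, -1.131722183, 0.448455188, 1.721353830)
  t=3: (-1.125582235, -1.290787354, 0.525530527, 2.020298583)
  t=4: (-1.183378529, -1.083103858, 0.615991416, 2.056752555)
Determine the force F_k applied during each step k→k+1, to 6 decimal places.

F_0 = 4.191760 N
F_1 = 8.912522 N
F_2 = -6.099929 N
F_3 = 9.269427 N

step 0→1:
  ẍ = (ẋ'−ẋ)/dt = (-1.333488074−-1.424328280)/0.044776 = 2.028770
  θ̈ = (θ̇'−θ̇)/dt = (1.747479086−1.711514834)/0.044776 = 0.803204
  sinθ=0.289376, cosθ=0.957215
  F = (M+m)·ẍ + m·l·cosθ·θ̈ − m·l·sinθ·θ̇² = 4.213039 + 0.207548 − 0.228827 = 4.191760
step 1→2:
  ẍ = (ẋ'−ẋ)/dt = (-1.131722183−-1.333488074)/0.044776 = 4.506117
  θ̈ = (θ̇'−θ̇)/dt = (1.721353830−1.747479086)/0.044776 = -0.583466
  sinθ=0.361811, cosθ=0.932251
  F = (M+m)·ẍ + m·l·cosθ·θ̈ − m·l·sinθ·θ̇² = 9.357614 + -0.146836 − 0.298256 = 8.912522
step 2→3:
  ẍ = (ẋ'−ẋ)/dt = (-1.290787354−-1.131722183)/0.044776 = -3.552465
  θ̈ = (θ̇'−θ̇)/dt = (2.020298583−1.721353830)/0.044776 = 6.676451
  sinθ=0.433574, cosθ=0.901118
  F = (M+m)·ẍ + m·l·cosθ·θ̈ − m·l·sinθ·θ̇² = -7.377216 + 1.624093 − 0.346806 = -6.099929
step 3→4:
  ẍ = (ẋ'−ẋ)/dt = (-1.083103858−-1.290787354)/0.044776 = 4.638277
  θ̈ = (θ̇'−θ̇)/dt = (2.056752555−2.020298583)/0.044776 = 0.814141
  sinθ=0.501672, cosθ=0.865058
  F = (M+m)·ẍ + m·l·cosθ·θ̈ − m·l·sinθ·θ̇² = 9.632064 + 0.190120 − 0.552757 = 9.269427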